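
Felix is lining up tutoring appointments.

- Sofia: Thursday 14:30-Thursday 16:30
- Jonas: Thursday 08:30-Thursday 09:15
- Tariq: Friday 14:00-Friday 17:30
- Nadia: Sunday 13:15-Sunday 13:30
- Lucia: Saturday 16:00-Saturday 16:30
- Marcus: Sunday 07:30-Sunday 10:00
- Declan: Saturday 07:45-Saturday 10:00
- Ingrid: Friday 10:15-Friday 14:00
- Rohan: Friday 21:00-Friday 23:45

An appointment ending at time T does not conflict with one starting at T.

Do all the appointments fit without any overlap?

Yes

Two intervals overlap when each starts before the other ends.
Sorted by start: Jonas, Sofia, Ingrid, Tariq, Rohan, Declan, Lucia, Marcus, Nadia.
Sofia starts after Jonas ends; Jonas is clear from here.
Ingrid starts after Sofia ends; Sofia is clear from here.
Tariq starts exactly when Ingrid ends (back-to-back, no overlap); Ingrid is clear from here.
Rohan starts after Tariq ends; Tariq is clear from here.
Declan starts after Rohan ends; Rohan is clear from here.
Lucia starts after Declan ends; Declan is clear from here.
Marcus starts after Lucia ends; Lucia is clear from here.
Nadia starts after Marcus ends.
Every pair is clear; the schedule has no overlaps.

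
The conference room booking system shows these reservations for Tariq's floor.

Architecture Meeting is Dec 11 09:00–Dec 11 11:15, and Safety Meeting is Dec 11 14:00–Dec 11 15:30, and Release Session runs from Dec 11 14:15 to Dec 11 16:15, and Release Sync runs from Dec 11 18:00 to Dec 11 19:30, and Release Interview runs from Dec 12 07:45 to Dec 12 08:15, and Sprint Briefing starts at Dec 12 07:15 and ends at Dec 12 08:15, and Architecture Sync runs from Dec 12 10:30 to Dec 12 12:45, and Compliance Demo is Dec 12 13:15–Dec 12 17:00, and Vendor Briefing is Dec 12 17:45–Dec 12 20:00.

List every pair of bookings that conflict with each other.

Release Interview & Sprint Briefing, Release Session & Safety Meeting

Check each pair: they overlap iff neither finishes before the other starts.
Sorted by start: Architecture Meeting, Safety Meeting, Release Session, Release Sync, Sprint Briefing, Release Interview, Architecture Sync, Compliance Demo, Vendor Briefing.
Safety Meeting starts after Architecture Meeting ends, so Architecture Meeting has no further overlaps.
Release Session starts before Safety Meeting ends → Safety Meeting and Release Session overlap.
Release Sync starts after Safety Meeting ends, so Safety Meeting has no further overlaps.
Release Sync starts after Release Session ends, so Release Session has no further overlaps.
Sprint Briefing starts after Release Sync ends, so Release Sync has no further overlaps.
Release Interview starts before Sprint Briefing ends → Sprint Briefing and Release Interview overlap.
Architecture Sync starts after Sprint Briefing ends, so Sprint Briefing has no further overlaps.
Architecture Sync starts after Release Interview ends, so Release Interview has no further overlaps.
Compliance Demo starts after Architecture Sync ends, so Architecture Sync has no further overlaps.
Vendor Briefing starts after Compliance Demo ends.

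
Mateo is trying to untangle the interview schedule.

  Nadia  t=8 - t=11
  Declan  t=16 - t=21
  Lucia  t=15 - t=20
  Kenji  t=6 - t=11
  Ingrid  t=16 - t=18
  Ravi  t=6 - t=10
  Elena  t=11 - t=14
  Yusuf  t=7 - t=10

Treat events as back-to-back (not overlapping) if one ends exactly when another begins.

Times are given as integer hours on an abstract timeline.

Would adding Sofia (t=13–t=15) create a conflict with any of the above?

Kenji: ends t=11 at or before Sofia starts t=13 → clear.
Ravi: ends t=10 at or before Sofia starts t=13 → clear.
Yusuf: ends t=10 at or before Sofia starts t=13 → clear.
Nadia: ends t=11 at or before Sofia starts t=13 → clear.
Elena: starts t=11 before Sofia ends t=15, and ends t=14 after Sofia starts t=13 → overlap.
Lucia: starts t=15 at or after Sofia ends t=15 → clear.
Declan: starts t=16 at or after Sofia ends t=15 → clear.
Ingrid: starts t=16 at or after Sofia ends t=15 → clear.
Sofia overlaps Elena.

Yes — it overlaps Elena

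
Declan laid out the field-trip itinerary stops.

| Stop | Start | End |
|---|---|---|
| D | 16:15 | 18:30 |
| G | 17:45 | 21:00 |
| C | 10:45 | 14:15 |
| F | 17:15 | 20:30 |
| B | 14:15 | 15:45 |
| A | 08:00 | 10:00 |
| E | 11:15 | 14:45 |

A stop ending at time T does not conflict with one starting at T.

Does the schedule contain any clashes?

Sorted by start: A, C, E, B, D, F, G.
C starts after A ends, so A has no further overlaps.
E starts before C ends → C and E overlap.
That's a conflict, so the schedule is not conflict-free.

Yes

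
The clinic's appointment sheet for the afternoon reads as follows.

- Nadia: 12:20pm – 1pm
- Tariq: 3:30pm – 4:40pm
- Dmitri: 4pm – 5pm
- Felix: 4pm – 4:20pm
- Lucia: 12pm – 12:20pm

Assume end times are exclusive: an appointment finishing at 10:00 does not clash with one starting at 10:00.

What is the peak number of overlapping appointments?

3

Sort all start/end points and keep a running count:
12pm start Lucia → 1
12:20pm end Lucia → 0
12:20pm start Nadia → 1
1pm end Nadia → 0
3:30pm start Tariq → 1
4pm start Dmitri → 2
4pm start Felix → 3
4:20pm end Felix → 2
4:40pm end Tariq → 1
5pm end Dmitri → 0
Peak is 3, at 4pm (Dmitri, Felix, Tariq).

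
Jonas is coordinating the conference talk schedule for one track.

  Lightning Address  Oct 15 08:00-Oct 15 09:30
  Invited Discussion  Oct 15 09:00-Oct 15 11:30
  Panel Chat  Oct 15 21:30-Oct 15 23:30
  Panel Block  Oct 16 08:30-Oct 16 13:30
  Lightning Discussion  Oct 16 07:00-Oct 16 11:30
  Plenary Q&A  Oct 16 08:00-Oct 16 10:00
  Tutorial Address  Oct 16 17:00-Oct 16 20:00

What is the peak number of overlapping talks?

Sweep the timeline, counting +1 at each start and −1 at each end (ends before starts at a tie):
Oct 15 08:00 start Lightning Address → 1
Oct 15 09:00 start Invited Discussion → 2
Oct 15 09:30 end Lightning Address → 1
Oct 15 11:30 end Invited Discussion → 0
Oct 15 21:30 start Panel Chat → 1
Oct 15 23:30 end Panel Chat → 0
Oct 16 07:00 start Lightning Discussion → 1
Oct 16 08:00 start Plenary Q&A → 2
Oct 16 08:30 start Panel Block → 3
Oct 16 10:00 end Plenary Q&A → 2
Oct 16 11:30 end Lightning Discussion → 1
Oct 16 13:30 end Panel Block → 0
Oct 16 17:00 start Tutorial Address → 1
Oct 16 20:00 end Tutorial Address → 0
Peak is 3, at Oct 16 08:30 (Lightning Discussion, Panel Block, Plenary Q&A).

3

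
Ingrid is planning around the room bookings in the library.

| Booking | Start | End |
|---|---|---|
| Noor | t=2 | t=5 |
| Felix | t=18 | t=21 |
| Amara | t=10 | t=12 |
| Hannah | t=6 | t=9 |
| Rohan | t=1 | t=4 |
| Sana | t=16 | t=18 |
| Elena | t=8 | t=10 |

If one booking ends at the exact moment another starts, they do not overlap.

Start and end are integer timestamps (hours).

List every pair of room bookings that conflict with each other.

Elena & Hannah, Noor & Rohan

Sorted by start: Rohan, Noor, Hannah, Elena, Amara, Sana, Felix.
Noor starts before Rohan ends → Rohan and Noor overlap.
Hannah starts after Rohan ends, so Rohan has no further overlaps.
Hannah starts after Noor ends, so Noor has no further overlaps.
Elena starts before Hannah ends → Hannah and Elena overlap.
Amara starts after Hannah ends, so Hannah has no further overlaps.
Amara starts exactly when Elena ends (back-to-back, no overlap), so Elena has no further overlaps.
Sana starts after Amara ends, so Amara has no further overlaps.
Felix starts exactly when Sana ends (back-to-back, no overlap).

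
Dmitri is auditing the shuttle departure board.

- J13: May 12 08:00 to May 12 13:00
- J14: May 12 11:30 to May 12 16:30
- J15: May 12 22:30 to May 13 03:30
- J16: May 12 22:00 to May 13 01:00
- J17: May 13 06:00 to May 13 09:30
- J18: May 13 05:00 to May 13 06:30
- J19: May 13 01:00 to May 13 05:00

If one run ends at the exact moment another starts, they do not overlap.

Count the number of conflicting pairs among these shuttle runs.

Sorted by start: J13, J14, J16, J15, J19, J18, J17.
J14 starts before J13 ends → J13 and J14 overlap.
J16 starts after J13 ends, so J13 has no further overlaps.
J16 starts after J14 ends, so J14 has no further overlaps.
J15 starts before J16 ends → J16 and J15 overlap.
J19 starts exactly when J16 ends (back-to-back, no overlap), so J16 has no further overlaps.
J19 starts before J15 ends → J15 and J19 overlap.
J18 starts after J15 ends, so J15 has no further overlaps.
J18 starts exactly when J19 ends (back-to-back, no overlap), so J19 has no further overlaps.
J17 starts before J18 ends → J18 and J17 overlap.
Overlapping pairs: J13 & J14, J15 & J16, J15 & J19, J17 & J18 — 4 in total.

4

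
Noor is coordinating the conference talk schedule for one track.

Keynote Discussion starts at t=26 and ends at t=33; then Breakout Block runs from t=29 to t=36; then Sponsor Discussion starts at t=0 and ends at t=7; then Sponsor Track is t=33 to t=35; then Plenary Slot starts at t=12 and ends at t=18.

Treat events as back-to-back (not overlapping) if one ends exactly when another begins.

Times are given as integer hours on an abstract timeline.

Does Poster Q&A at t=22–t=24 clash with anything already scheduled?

Sponsor Discussion: ends t=7 at or before Poster Q&A starts t=22 → clear.
Plenary Slot: ends t=18 at or before Poster Q&A starts t=22 → clear.
Keynote Discussion: starts t=26 at or after Poster Q&A ends t=24 → clear.
Breakout Block: starts t=29 at or after Poster Q&A ends t=24 → clear.
Sponsor Track: starts t=33 at or after Poster Q&A ends t=24 → clear.

No — it doesn't clash with anything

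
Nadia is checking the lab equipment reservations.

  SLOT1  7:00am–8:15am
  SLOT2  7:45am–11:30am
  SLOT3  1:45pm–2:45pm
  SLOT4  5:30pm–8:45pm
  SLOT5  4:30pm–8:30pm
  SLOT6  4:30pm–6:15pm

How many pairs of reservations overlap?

Sorted by start: SLOT1, SLOT2, SLOT3, SLOT5, SLOT6, SLOT4.
SLOT2 starts before SLOT1 ends → SLOT1 and SLOT2 overlap.
SLOT3 starts after SLOT1 ends — done with SLOT1.
SLOT3 starts after SLOT2 ends — done with SLOT2.
SLOT5 starts after SLOT3 ends — done with SLOT3.
SLOT6 starts before SLOT5 ends → SLOT5 and SLOT6 overlap.
SLOT4 starts before SLOT5 ends → SLOT5 and SLOT4 overlap.
SLOT4 starts before SLOT6 ends → SLOT6 and SLOT4 overlap.
Overlapping pairs: SLOT1 & SLOT2, SLOT4 & SLOT5, SLOT4 & SLOT6, SLOT5 & SLOT6 — 4 in total.

4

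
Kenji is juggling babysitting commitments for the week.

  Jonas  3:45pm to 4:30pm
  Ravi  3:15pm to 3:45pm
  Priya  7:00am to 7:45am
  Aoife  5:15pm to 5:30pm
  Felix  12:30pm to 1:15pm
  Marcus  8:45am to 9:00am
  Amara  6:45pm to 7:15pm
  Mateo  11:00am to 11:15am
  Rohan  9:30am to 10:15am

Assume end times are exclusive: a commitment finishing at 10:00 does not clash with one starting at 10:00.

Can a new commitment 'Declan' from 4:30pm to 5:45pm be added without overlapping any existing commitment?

Priya: ends 7:45am at or before Declan starts 4:30pm → clear.
Marcus: ends 9:00am at or before Declan starts 4:30pm → clear.
Rohan: ends 10:15am at or before Declan starts 4:30pm → clear.
Mateo: ends 11:15am at or before Declan starts 4:30pm → clear.
Felix: ends 1:15pm at or before Declan starts 4:30pm → clear.
Ravi: ends 3:45pm at or before Declan starts 4:30pm → clear.
Jonas: ends 4:30pm at or before Declan starts 4:30pm → clear.
Aoife: starts 5:15pm before Declan ends 5:45pm, and ends 5:30pm after Declan starts 4:30pm → overlap.
Amara: starts 6:45pm at or after Declan ends 5:45pm → clear.
Declan overlaps Aoife.

No — it overlaps Aoife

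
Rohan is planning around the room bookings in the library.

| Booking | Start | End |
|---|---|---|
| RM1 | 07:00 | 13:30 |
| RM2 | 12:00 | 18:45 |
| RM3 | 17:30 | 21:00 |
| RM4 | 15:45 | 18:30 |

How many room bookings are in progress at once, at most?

3

Sweep the timeline, counting +1 at each start and −1 at each end (ends before starts at a tie):
07:00 start RM1 → 1
12:00 start RM2 → 2
13:30 end RM1 → 1
15:45 start RM4 → 2
17:30 start RM3 → 3
18:30 end RM4 → 2
18:45 end RM2 → 1
21:00 end RM3 → 0
Peak is 3, at 17:30 (RM2, RM3, RM4).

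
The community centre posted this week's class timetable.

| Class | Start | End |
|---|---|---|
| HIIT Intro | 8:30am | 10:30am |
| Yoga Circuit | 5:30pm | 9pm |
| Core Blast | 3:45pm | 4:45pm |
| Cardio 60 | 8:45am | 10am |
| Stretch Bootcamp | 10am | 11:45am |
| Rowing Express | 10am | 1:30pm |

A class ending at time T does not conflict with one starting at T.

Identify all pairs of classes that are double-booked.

Sorted by start: HIIT Intro, Cardio 60, Rowing Express, Stretch Bootcamp, Core Blast, Yoga Circuit.
Cardio 60 starts before HIIT Intro ends → HIIT Intro and Cardio 60 overlap.
Rowing Express starts before HIIT Intro ends → HIIT Intro and Rowing Express overlap.
Stretch Bootcamp starts before HIIT Intro ends → HIIT Intro and Stretch Bootcamp overlap.
Core Blast starts after HIIT Intro ends; HIIT Intro is clear from here.
Rowing Express starts exactly when Cardio 60 ends (back-to-back, no overlap); Cardio 60 is clear from here.
Stretch Bootcamp starts before Rowing Express ends → Rowing Express and Stretch Bootcamp overlap.
Core Blast starts after Rowing Express ends; Rowing Express is clear from here.
Core Blast starts after Stretch Bootcamp ends; Stretch Bootcamp is clear from here.
Yoga Circuit starts after Core Blast ends.

Cardio 60 & HIIT Intro, HIIT Intro & Rowing Express, HIIT Intro & Stretch Bootcamp, Rowing Express & Stretch Bootcamp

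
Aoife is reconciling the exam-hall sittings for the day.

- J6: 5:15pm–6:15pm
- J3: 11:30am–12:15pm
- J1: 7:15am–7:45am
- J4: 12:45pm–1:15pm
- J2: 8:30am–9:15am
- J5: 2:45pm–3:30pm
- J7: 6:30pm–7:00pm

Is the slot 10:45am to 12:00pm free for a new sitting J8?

No — it overlaps J3

J1: ends 7:45am at or before J8 starts 10:45am → clear.
J2: ends 9:15am at or before J8 starts 10:45am → clear.
J3: starts 11:30am before J8 ends 12:00pm, and ends 12:15pm after J8 starts 10:45am → overlap.
J4: starts 12:45pm at or after J8 ends 12:00pm → clear.
J5: starts 2:45pm at or after J8 ends 12:00pm → clear.
J6: starts 5:15pm at or after J8 ends 12:00pm → clear.
J7: starts 6:30pm at or after J8 ends 12:00pm → clear.
J8 overlaps J3.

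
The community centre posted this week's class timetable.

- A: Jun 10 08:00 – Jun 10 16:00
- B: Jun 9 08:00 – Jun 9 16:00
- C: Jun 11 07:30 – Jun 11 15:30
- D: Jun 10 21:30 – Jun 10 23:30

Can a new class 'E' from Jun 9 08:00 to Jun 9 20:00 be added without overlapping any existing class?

B: starts Jun 9 08:00 before E ends Jun 9 20:00, and ends Jun 9 16:00 after E starts Jun 9 08:00 → overlap.
A: starts Jun 10 08:00 at or after E ends Jun 9 20:00 → clear.
D: starts Jun 10 21:30 at or after E ends Jun 9 20:00 → clear.
C: starts Jun 11 07:30 at or after E ends Jun 9 20:00 → clear.
E overlaps B.

No — it overlaps B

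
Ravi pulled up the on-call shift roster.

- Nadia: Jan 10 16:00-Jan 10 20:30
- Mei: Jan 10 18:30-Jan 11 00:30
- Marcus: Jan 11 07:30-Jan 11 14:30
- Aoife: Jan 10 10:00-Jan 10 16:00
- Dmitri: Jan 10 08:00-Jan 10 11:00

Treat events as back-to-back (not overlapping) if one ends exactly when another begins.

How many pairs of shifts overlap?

2

Sorted by start: Dmitri, Aoife, Nadia, Mei, Marcus.
Aoife starts before Dmitri ends → Dmitri and Aoife overlap.
Nadia starts after Dmitri ends, so Dmitri has no further overlaps.
Nadia starts exactly when Aoife ends (back-to-back, no overlap), so Aoife has no further overlaps.
Mei starts before Nadia ends → Nadia and Mei overlap.
Marcus starts after Nadia ends.
Marcus starts after Mei ends.
Overlapping pairs: Aoife & Dmitri, Mei & Nadia — 2 in total.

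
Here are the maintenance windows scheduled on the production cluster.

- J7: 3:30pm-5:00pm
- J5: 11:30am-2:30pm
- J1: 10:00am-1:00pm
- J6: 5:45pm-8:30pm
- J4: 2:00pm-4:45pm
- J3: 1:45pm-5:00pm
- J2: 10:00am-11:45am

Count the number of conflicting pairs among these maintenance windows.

8

Sorted by start: J1, J2, J5, J3, J4, J7, J6.
J2 starts before J1 ends → J1 and J2 overlap.
J5 starts before J1 ends → J1 and J5 overlap.
J3 starts after J1 ends — done with J1.
J5 starts before J2 ends → J2 and J5 overlap.
J3 starts after J2 ends — done with J2.
J3 starts before J5 ends → J5 and J3 overlap.
J4 starts before J5 ends → J5 and J4 overlap.
J7 starts after J5 ends — done with J5.
J4 starts before J3 ends → J3 and J4 overlap.
J7 starts before J3 ends → J3 and J7 overlap.
J6 starts after J3 ends.
J7 starts before J4 ends → J4 and J7 overlap.
J6 starts after J4 ends.
J6 starts after J7 ends.
Overlapping pairs: J1 & J2, J1 & J5, J2 & J5, J3 & J4, J3 & J5, J3 & J7, J4 & J5, J4 & J7 — 8 in total.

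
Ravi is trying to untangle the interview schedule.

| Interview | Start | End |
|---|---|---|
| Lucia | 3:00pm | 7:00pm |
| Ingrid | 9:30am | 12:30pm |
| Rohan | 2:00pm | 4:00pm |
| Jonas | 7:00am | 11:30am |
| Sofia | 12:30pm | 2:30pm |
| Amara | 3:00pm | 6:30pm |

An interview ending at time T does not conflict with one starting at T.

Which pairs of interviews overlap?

Sorted by start: Jonas, Ingrid, Sofia, Rohan, Amara, Lucia.
Ingrid starts before Jonas ends → Jonas and Ingrid overlap.
Sofia starts after Jonas ends; Jonas is clear from here.
Sofia starts exactly when Ingrid ends (back-to-back, no overlap); Ingrid is clear from here.
Rohan starts before Sofia ends → Sofia and Rohan overlap.
Amara starts after Sofia ends; Sofia is clear from here.
Amara starts before Rohan ends → Rohan and Amara overlap.
Lucia starts before Rohan ends → Rohan and Lucia overlap.
Lucia starts before Amara ends → Amara and Lucia overlap.

Amara & Lucia, Amara & Rohan, Ingrid & Jonas, Lucia & Rohan, Rohan & Sofia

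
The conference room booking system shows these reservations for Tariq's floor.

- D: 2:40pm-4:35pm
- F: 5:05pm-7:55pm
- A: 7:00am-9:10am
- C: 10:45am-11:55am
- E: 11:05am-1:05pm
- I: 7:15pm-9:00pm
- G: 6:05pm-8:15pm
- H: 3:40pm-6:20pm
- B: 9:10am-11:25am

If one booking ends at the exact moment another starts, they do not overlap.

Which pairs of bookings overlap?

B & C, B & E, C & E, D & H, F & G, F & H, F & I, G & H, G & I

Sorted by start: A, B, C, E, D, H, F, G, I.
B starts exactly when A ends (back-to-back, no overlap); A is clear from here.
C starts before B ends → B and C overlap.
E starts before B ends → B and E overlap.
D starts after B ends; B is clear from here.
E starts before C ends → C and E overlap.
D starts after C ends; C is clear from here.
D starts after E ends; E is clear from here.
H starts before D ends → D and H overlap.
F starts after D ends; D is clear from here.
F starts before H ends → H and F overlap.
G starts before H ends → H and G overlap.
I starts after H ends.
G starts before F ends → F and G overlap.
I starts before F ends → F and I overlap.
I starts before G ends → G and I overlap.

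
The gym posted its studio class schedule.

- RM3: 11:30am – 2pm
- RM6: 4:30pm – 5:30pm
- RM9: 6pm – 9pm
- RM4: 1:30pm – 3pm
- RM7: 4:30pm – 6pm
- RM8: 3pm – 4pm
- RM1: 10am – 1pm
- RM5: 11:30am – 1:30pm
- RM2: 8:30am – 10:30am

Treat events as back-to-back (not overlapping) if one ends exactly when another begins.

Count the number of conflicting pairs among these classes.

6

Sorted by start: RM2, RM1, RM3, RM5, RM4, RM8, RM6, RM7, RM9.
RM1 starts before RM2 ends → RM2 and RM1 overlap.
RM3 starts after RM2 ends, so nothing later overlaps RM2 either.
RM3 starts before RM1 ends → RM1 and RM3 overlap.
RM5 starts before RM1 ends → RM1 and RM5 overlap.
RM4 starts after RM1 ends, so nothing later overlaps RM1 either.
RM5 starts before RM3 ends → RM3 and RM5 overlap.
RM4 starts before RM3 ends → RM3 and RM4 overlap.
RM8 starts after RM3 ends, so nothing later overlaps RM3 either.
RM4 starts exactly when RM5 ends (back-to-back, no overlap), so nothing later overlaps RM5 either.
RM8 starts exactly when RM4 ends (back-to-back, no overlap), so nothing later overlaps RM4 either.
RM6 starts after RM8 ends, so nothing later overlaps RM8 either.
RM7 starts before RM6 ends → RM6 and RM7 overlap.
RM9 starts after RM6 ends.
RM9 starts exactly when RM7 ends (back-to-back, no overlap).
Overlapping pairs: RM1 & RM2, RM1 & RM3, RM1 & RM5, RM3 & RM4, RM3 & RM5, RM6 & RM7 — 6 in total.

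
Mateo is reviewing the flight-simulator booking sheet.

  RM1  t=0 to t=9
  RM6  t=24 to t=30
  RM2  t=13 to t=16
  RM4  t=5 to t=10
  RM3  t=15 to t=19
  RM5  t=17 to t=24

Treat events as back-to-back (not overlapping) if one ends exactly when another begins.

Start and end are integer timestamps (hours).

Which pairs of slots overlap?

RM1 & RM4, RM2 & RM3, RM3 & RM5

Two intervals overlap when each starts before the other ends.
Sorted by start: RM1, RM4, RM2, RM3, RM5, RM6.
RM4 starts before RM1 ends → RM1 and RM4 overlap.
RM2 starts after RM1 ends — done with RM1.
RM2 starts after RM4 ends — done with RM4.
RM3 starts before RM2 ends → RM2 and RM3 overlap.
RM5 starts after RM2 ends — done with RM2.
RM5 starts before RM3 ends → RM3 and RM5 overlap.
RM6 starts after RM3 ends.
RM6 starts exactly when RM5 ends (back-to-back, no overlap).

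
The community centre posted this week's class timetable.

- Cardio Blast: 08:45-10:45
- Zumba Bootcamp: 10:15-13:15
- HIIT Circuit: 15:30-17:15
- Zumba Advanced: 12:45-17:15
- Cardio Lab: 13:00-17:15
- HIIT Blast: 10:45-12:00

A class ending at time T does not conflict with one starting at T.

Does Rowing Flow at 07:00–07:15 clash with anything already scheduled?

No — it doesn't clash with anything

Cardio Blast: starts 08:45 at or after Rowing Flow ends 07:15 → clear.
Zumba Bootcamp: starts 10:15 at or after Rowing Flow ends 07:15 → clear.
HIIT Blast: starts 10:45 at or after Rowing Flow ends 07:15 → clear.
Zumba Advanced: starts 12:45 at or after Rowing Flow ends 07:15 → clear.
Cardio Lab: starts 13:00 at or after Rowing Flow ends 07:15 → clear.
HIIT Circuit: starts 15:30 at or after Rowing Flow ends 07:15 → clear.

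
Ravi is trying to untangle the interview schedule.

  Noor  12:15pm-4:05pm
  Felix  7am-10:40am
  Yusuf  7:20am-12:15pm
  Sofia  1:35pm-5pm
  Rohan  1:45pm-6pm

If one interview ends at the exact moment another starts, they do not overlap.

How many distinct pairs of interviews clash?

4

Sorted by start: Felix, Yusuf, Noor, Sofia, Rohan.
Yusuf starts before Felix ends → Felix and Yusuf overlap.
Noor starts after Felix ends, so nothing later overlaps Felix either.
Noor starts exactly when Yusuf ends (back-to-back, no overlap), so nothing later overlaps Yusuf either.
Sofia starts before Noor ends → Noor and Sofia overlap.
Rohan starts before Noor ends → Noor and Rohan overlap.
Rohan starts before Sofia ends → Sofia and Rohan overlap.
Overlapping pairs: Felix & Yusuf, Noor & Rohan, Noor & Sofia, Rohan & Sofia — 4 in total.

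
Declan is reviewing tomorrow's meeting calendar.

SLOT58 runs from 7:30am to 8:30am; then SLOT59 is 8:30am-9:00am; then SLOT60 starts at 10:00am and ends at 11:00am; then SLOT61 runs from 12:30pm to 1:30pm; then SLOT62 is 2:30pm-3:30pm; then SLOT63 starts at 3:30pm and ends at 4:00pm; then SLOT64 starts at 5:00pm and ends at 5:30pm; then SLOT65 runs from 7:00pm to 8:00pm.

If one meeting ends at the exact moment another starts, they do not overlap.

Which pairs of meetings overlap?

no conflicts

Sorted by start: SLOT58, SLOT59, SLOT60, SLOT61, SLOT62, SLOT63, SLOT64, SLOT65.
SLOT59 starts exactly when SLOT58 ends (back-to-back, no overlap) — done with SLOT58.
SLOT60 starts after SLOT59 ends — done with SLOT59.
SLOT61 starts after SLOT60 ends — done with SLOT60.
SLOT62 starts after SLOT61 ends — done with SLOT61.
SLOT63 starts exactly when SLOT62 ends (back-to-back, no overlap) — done with SLOT62.
SLOT64 starts after SLOT63 ends — done with SLOT63.
SLOT65 starts after SLOT64 ends.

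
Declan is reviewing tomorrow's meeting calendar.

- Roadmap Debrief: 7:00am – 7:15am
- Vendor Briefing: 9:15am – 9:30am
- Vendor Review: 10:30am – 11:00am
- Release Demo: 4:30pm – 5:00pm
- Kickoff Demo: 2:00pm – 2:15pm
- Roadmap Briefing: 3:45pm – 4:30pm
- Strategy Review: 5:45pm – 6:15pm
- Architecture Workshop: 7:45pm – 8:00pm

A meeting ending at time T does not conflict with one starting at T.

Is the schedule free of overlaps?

Sorted by start: Roadmap Debrief, Vendor Briefing, Vendor Review, Kickoff Demo, Roadmap Briefing, Release Demo, Strategy Review, Architecture Workshop.
Vendor Briefing starts after Roadmap Debrief ends, so nothing later overlaps Roadmap Debrief either.
Vendor Review starts after Vendor Briefing ends, so nothing later overlaps Vendor Briefing either.
Kickoff Demo starts after Vendor Review ends, so nothing later overlaps Vendor Review either.
Roadmap Briefing starts after Kickoff Demo ends, so nothing later overlaps Kickoff Demo either.
Release Demo starts exactly when Roadmap Briefing ends (back-to-back, no overlap), so nothing later overlaps Roadmap Briefing either.
Strategy Review starts after Release Demo ends, so nothing later overlaps Release Demo either.
Architecture Workshop starts after Strategy Review ends.
Every pair is clear; the schedule has no overlaps.

Yes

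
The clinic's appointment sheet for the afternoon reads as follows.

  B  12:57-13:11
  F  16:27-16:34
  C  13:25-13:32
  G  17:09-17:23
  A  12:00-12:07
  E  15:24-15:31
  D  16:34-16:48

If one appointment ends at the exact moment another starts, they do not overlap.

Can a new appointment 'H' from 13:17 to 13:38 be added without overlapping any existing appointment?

A: ends 12:07 at or before H starts 13:17 → clear.
B: ends 13:11 at or before H starts 13:17 → clear.
C: starts 13:25 before H ends 13:38, and ends 13:32 after H starts 13:17 → overlap.
E: starts 15:24 at or after H ends 13:38 → clear.
F: starts 16:27 at or after H ends 13:38 → clear.
D: starts 16:34 at or after H ends 13:38 → clear.
G: starts 17:09 at or after H ends 13:38 → clear.
H overlaps C.

No — it overlaps C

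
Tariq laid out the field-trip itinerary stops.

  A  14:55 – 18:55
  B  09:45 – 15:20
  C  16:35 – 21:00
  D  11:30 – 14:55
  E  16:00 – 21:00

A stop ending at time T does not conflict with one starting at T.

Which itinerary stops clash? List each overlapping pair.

Check each pair: they overlap iff neither finishes before the other starts.
Sorted by start: B, D, A, E, C.
D starts before B ends → B and D overlap.
A starts before B ends → B and A overlap.
E starts after B ends, so nothing later overlaps B either.
A starts exactly when D ends (back-to-back, no overlap), so nothing later overlaps D either.
E starts before A ends → A and E overlap.
C starts before A ends → A and C overlap.
C starts before E ends → E and C overlap.

A & B, A & C, A & E, B & D, C & E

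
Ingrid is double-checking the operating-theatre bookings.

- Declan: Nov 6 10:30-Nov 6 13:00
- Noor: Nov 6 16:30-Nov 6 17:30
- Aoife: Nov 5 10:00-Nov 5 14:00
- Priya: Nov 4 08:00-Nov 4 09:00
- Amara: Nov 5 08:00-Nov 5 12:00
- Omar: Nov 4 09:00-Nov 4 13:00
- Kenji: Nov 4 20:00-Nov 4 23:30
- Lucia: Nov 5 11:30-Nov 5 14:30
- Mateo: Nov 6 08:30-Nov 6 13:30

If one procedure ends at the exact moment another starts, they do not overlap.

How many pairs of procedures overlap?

Sorted by start: Priya, Omar, Kenji, Amara, Aoife, Lucia, Mateo, Declan, Noor.
Omar starts exactly when Priya ends (back-to-back, no overlap), so nothing later overlaps Priya either.
Kenji starts after Omar ends, so nothing later overlaps Omar either.
Amara starts after Kenji ends, so nothing later overlaps Kenji either.
Aoife starts before Amara ends → Amara and Aoife overlap.
Lucia starts before Amara ends → Amara and Lucia overlap.
Mateo starts after Amara ends, so nothing later overlaps Amara either.
Lucia starts before Aoife ends → Aoife and Lucia overlap.
Mateo starts after Aoife ends, so nothing later overlaps Aoife either.
Mateo starts after Lucia ends, so nothing later overlaps Lucia either.
Declan starts before Mateo ends → Mateo and Declan overlap.
Noor starts after Mateo ends.
Noor starts after Declan ends.
Overlapping pairs: Amara & Aoife, Amara & Lucia, Aoife & Lucia, Declan & Mateo — 4 in total.

4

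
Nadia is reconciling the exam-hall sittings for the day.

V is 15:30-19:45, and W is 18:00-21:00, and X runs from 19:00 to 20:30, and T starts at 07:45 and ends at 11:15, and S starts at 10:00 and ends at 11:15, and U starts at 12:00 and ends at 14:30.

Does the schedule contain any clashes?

Two intervals overlap when each starts before the other ends.
Sorted by start: T, S, U, V, W, X.
S starts before T ends → T and S overlap.
That's a conflict, so the schedule is not conflict-free.

Yes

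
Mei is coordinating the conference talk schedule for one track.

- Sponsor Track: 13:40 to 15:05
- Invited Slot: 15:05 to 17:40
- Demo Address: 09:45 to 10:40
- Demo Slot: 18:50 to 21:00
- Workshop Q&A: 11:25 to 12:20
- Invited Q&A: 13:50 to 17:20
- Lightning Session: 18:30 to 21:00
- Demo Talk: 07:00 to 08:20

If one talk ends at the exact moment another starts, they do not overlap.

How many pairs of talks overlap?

3

Sorted by start: Demo Talk, Demo Address, Workshop Q&A, Sponsor Track, Invited Q&A, Invited Slot, Lightning Session, Demo Slot.
Demo Address starts after Demo Talk ends; Demo Talk is clear from here.
Workshop Q&A starts after Demo Address ends; Demo Address is clear from here.
Sponsor Track starts after Workshop Q&A ends; Workshop Q&A is clear from here.
Invited Q&A starts before Sponsor Track ends → Sponsor Track and Invited Q&A overlap.
Invited Slot starts exactly when Sponsor Track ends (back-to-back, no overlap); Sponsor Track is clear from here.
Invited Slot starts before Invited Q&A ends → Invited Q&A and Invited Slot overlap.
Lightning Session starts after Invited Q&A ends; Invited Q&A is clear from here.
Lightning Session starts after Invited Slot ends; Invited Slot is clear from here.
Demo Slot starts before Lightning Session ends → Lightning Session and Demo Slot overlap.
Overlapping pairs: Demo Slot & Lightning Session, Invited Q&A & Invited Slot, Invited Q&A & Sponsor Track — 3 in total.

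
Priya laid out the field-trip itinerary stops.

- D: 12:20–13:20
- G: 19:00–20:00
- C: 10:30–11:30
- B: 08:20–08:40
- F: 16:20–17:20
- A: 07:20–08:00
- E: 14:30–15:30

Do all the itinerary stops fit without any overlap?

Sorted by start: A, B, C, D, E, F, G.
B starts after A ends; A is clear from here.
C starts after B ends; B is clear from here.
D starts after C ends; C is clear from here.
E starts after D ends; D is clear from here.
F starts after E ends; E is clear from here.
G starts after F ends.
Every pair is clear; the schedule has no overlaps.

Yes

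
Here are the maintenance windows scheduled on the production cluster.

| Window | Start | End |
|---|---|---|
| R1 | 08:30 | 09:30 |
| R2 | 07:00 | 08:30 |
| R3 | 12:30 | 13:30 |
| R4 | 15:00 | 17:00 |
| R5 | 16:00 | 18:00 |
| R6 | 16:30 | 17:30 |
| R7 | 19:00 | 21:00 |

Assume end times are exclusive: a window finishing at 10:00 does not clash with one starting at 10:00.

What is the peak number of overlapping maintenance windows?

3

Sweep the timeline, counting +1 at each start and −1 at each end (ends before starts at a tie):
07:00 start R2 → 1
08:30 end R2 → 0
08:30 start R1 → 1
09:30 end R1 → 0
12:30 start R3 → 1
13:30 end R3 → 0
15:00 start R4 → 1
16:00 start R5 → 2
16:30 start R6 → 3
17:00 end R4 → 2
17:30 end R6 → 1
18:00 end R5 → 0
19:00 start R7 → 1
21:00 end R7 → 0
Peak is 3, at 16:30 (R4, R5, R6).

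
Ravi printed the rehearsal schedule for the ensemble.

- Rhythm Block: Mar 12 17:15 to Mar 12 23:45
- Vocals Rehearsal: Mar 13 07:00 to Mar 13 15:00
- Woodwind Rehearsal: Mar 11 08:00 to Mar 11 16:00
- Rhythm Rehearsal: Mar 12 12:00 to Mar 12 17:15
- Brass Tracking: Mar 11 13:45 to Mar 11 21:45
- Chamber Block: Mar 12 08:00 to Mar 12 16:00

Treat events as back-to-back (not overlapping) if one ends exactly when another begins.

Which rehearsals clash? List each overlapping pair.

Brass Tracking & Woodwind Rehearsal, Chamber Block & Rhythm Rehearsal

Sorted by start: Woodwind Rehearsal, Brass Tracking, Chamber Block, Rhythm Rehearsal, Rhythm Block, Vocals Rehearsal.
Brass Tracking starts before Woodwind Rehearsal ends → Woodwind Rehearsal and Brass Tracking overlap.
Chamber Block starts after Woodwind Rehearsal ends, so Woodwind Rehearsal has no further overlaps.
Chamber Block starts after Brass Tracking ends, so Brass Tracking has no further overlaps.
Rhythm Rehearsal starts before Chamber Block ends → Chamber Block and Rhythm Rehearsal overlap.
Rhythm Block starts after Chamber Block ends, so Chamber Block has no further overlaps.
Rhythm Block starts exactly when Rhythm Rehearsal ends (back-to-back, no overlap), so Rhythm Rehearsal has no further overlaps.
Vocals Rehearsal starts after Rhythm Block ends.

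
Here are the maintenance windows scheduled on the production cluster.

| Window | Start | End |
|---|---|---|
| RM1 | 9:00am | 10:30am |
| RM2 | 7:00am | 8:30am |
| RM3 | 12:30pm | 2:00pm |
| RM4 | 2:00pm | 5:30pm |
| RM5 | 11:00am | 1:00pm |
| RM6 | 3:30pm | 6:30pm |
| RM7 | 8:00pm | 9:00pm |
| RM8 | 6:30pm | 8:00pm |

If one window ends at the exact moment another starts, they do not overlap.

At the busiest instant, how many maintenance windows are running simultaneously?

Walk through starts and ends in time order (an end at T is processed before a start at T):
7:00am start RM2 → 1
8:30am end RM2 → 0
9:00am start RM1 → 1
10:30am end RM1 → 0
11:00am start RM5 → 1
12:30pm start RM3 → 2
1:00pm end RM5 → 1
2:00pm end RM3 → 0
2:00pm start RM4 → 1
3:30pm start RM6 → 2
5:30pm end RM4 → 1
6:30pm end RM6 → 0
6:30pm start RM8 → 1
8:00pm end RM8 → 0
8:00pm start RM7 → 1
9:00pm end RM7 → 0
Peak is 2, at 12:30pm (RM3, RM5).

2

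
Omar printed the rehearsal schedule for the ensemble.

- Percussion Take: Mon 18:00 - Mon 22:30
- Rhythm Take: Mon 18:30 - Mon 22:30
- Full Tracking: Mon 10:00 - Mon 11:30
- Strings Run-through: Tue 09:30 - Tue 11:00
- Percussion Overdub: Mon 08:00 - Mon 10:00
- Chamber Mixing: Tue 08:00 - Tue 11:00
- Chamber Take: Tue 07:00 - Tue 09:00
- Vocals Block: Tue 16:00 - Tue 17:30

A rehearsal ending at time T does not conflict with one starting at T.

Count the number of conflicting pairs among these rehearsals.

3

Check each pair: they overlap iff neither finishes before the other starts.
Sorted by start: Percussion Overdub, Full Tracking, Percussion Take, Rhythm Take, Chamber Take, Chamber Mixing, Strings Run-through, Vocals Block.
Full Tracking starts exactly when Percussion Overdub ends (back-to-back, no overlap); Percussion Overdub is clear from here.
Percussion Take starts after Full Tracking ends; Full Tracking is clear from here.
Rhythm Take starts before Percussion Take ends → Percussion Take and Rhythm Take overlap.
Chamber Take starts after Percussion Take ends; Percussion Take is clear from here.
Chamber Take starts after Rhythm Take ends; Rhythm Take is clear from here.
Chamber Mixing starts before Chamber Take ends → Chamber Take and Chamber Mixing overlap.
Strings Run-through starts after Chamber Take ends; Chamber Take is clear from here.
Strings Run-through starts before Chamber Mixing ends → Chamber Mixing and Strings Run-through overlap.
Vocals Block starts after Chamber Mixing ends.
Vocals Block starts after Strings Run-through ends.
Overlapping pairs: Chamber Mixing & Chamber Take, Chamber Mixing & Strings Run-through, Percussion Take & Rhythm Take — 3 in total.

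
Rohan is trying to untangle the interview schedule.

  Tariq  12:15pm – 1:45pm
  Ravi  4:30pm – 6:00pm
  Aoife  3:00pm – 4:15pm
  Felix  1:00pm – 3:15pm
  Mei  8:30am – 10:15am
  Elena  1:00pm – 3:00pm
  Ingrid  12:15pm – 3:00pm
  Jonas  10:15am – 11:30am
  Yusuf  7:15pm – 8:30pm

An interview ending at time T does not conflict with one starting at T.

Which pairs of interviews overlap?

Sorted by start: Mei, Jonas, Ingrid, Tariq, Elena, Felix, Aoife, Ravi, Yusuf.
Jonas starts exactly when Mei ends (back-to-back, no overlap), so nothing later overlaps Mei either.
Ingrid starts after Jonas ends, so nothing later overlaps Jonas either.
Tariq starts before Ingrid ends → Ingrid and Tariq overlap.
Elena starts before Ingrid ends → Ingrid and Elena overlap.
Felix starts before Ingrid ends → Ingrid and Felix overlap.
Aoife starts exactly when Ingrid ends (back-to-back, no overlap), so nothing later overlaps Ingrid either.
Elena starts before Tariq ends → Tariq and Elena overlap.
Felix starts before Tariq ends → Tariq and Felix overlap.
Aoife starts after Tariq ends, so nothing later overlaps Tariq either.
Felix starts before Elena ends → Elena and Felix overlap.
Aoife starts exactly when Elena ends (back-to-back, no overlap), so nothing later overlaps Elena either.
Aoife starts before Felix ends → Felix and Aoife overlap.
Ravi starts after Felix ends, so nothing later overlaps Felix either.
Ravi starts after Aoife ends, so nothing later overlaps Aoife either.
Yusuf starts after Ravi ends.

Aoife & Felix, Elena & Felix, Elena & Ingrid, Elena & Tariq, Felix & Ingrid, Felix & Tariq, Ingrid & Tariq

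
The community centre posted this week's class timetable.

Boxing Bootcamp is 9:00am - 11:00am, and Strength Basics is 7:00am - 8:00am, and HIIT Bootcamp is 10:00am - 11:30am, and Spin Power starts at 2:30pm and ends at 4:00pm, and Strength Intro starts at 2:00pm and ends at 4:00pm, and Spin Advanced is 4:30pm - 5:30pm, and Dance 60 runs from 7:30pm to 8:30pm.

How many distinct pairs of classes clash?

Two intervals overlap when each starts before the other ends.
Sorted by start: Strength Basics, Boxing Bootcamp, HIIT Bootcamp, Strength Intro, Spin Power, Spin Advanced, Dance 60.
Boxing Bootcamp starts after Strength Basics ends, so Strength Basics has no further overlaps.
HIIT Bootcamp starts before Boxing Bootcamp ends → Boxing Bootcamp and HIIT Bootcamp overlap.
Strength Intro starts after Boxing Bootcamp ends, so Boxing Bootcamp has no further overlaps.
Strength Intro starts after HIIT Bootcamp ends, so HIIT Bootcamp has no further overlaps.
Spin Power starts before Strength Intro ends → Strength Intro and Spin Power overlap.
Spin Advanced starts after Strength Intro ends, so Strength Intro has no further overlaps.
Spin Advanced starts after Spin Power ends, so Spin Power has no further overlaps.
Dance 60 starts after Spin Advanced ends.
Overlapping pairs: Boxing Bootcamp & HIIT Bootcamp, Spin Power & Strength Intro — 2 in total.

2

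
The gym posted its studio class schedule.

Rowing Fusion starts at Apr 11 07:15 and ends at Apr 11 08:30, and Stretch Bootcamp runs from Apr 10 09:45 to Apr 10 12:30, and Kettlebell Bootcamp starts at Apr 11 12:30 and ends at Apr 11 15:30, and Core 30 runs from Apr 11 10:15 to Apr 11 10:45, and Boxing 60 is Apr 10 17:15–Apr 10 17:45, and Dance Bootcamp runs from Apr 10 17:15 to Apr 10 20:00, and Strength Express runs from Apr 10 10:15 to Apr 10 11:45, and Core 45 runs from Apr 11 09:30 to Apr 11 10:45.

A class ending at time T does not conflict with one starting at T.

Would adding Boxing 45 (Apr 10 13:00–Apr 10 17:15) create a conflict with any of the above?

No — it doesn't clash with anything

Stretch Bootcamp: ends Apr 10 12:30 at or before Boxing 45 starts Apr 10 13:00 → clear.
Strength Express: ends Apr 10 11:45 at or before Boxing 45 starts Apr 10 13:00 → clear.
Boxing 60: starts Apr 10 17:15 at or after Boxing 45 ends Apr 10 17:15 → clear.
Dance Bootcamp: starts Apr 10 17:15 at or after Boxing 45 ends Apr 10 17:15 → clear.
Rowing Fusion: starts Apr 11 07:15 at or after Boxing 45 ends Apr 10 17:15 → clear.
Core 45: starts Apr 11 09:30 at or after Boxing 45 ends Apr 10 17:15 → clear.
Core 30: starts Apr 11 10:15 at or after Boxing 45 ends Apr 10 17:15 → clear.
Kettlebell Bootcamp: starts Apr 11 12:30 at or after Boxing 45 ends Apr 10 17:15 → clear.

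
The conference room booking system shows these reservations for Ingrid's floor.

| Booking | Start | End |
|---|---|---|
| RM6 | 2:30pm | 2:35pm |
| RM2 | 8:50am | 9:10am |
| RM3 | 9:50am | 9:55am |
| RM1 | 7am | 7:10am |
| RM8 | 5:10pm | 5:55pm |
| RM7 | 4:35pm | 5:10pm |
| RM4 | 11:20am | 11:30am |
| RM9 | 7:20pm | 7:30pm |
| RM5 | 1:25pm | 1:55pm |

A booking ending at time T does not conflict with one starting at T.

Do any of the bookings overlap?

No

Sorted by start: RM1, RM2, RM3, RM4, RM5, RM6, RM7, RM8, RM9.
RM2 starts after RM1 ends; RM1 is clear from here.
RM3 starts after RM2 ends; RM2 is clear from here.
RM4 starts after RM3 ends; RM3 is clear from here.
RM5 starts after RM4 ends; RM4 is clear from here.
RM6 starts after RM5 ends; RM5 is clear from here.
RM7 starts after RM6 ends; RM6 is clear from here.
RM8 starts exactly when RM7 ends (back-to-back, no overlap); RM7 is clear from here.
RM9 starts after RM8 ends.
Every pair is clear; the schedule has no overlaps.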